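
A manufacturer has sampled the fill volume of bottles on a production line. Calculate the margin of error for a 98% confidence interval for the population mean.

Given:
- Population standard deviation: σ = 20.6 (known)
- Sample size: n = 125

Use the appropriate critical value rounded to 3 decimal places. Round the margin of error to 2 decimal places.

The population standard deviation σ is known, so use the z-interval margin of error formula.

For 98% confidence, z* = 2.326 (from standard normal table)

Margin of error formula for z-interval: E = z* × σ/√n

E = 2.326 × 20.6/√125
  = 2.326 × 1.842520
  = 4.2857

Rounded to 2 decimal places:

4.29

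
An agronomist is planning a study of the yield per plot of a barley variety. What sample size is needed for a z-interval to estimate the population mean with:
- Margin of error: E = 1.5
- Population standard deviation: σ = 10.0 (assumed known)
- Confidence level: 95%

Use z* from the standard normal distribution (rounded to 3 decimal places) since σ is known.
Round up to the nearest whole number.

Using z* since population σ is known (z-interval formula).

For 95% confidence, z* = 1.96 (from standard normal table)

Sample size formula for z-interval: n = (z*σ/E)²

n = (1.96 × 10.0 / 1.5)²
  = (13.066667)²
  = 170.7378

Round up to the nearest whole number: n = 171

171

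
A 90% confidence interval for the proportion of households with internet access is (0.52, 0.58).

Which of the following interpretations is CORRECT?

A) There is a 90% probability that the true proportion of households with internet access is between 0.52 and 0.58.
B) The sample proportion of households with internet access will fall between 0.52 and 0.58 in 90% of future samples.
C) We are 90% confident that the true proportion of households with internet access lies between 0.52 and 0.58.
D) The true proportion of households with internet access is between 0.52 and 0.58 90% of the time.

A confidence interval represents our confidence in the procedure, not a probability statement about the parameter.

Key concept: If we repeated this sampling process many times and computed a 90% CI each time, about 90% of those intervals would contain the true population parameter.

For this specific interval (0.52, 0.58):
- Midpoint (point estimate): 0.55
- Margin of error: 0.03

The correct interpretation is the one stating confidence that the true parameter lies in the interval — option C.

C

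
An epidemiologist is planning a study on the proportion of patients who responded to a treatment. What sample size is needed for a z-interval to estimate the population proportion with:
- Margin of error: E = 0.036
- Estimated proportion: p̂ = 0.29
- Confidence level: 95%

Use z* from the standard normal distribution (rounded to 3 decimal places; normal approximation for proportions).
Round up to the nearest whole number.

Using z* for proportion z-interval (normal approximation).

For 95% confidence, z* = 1.96 (from standard normal table)

Sample size formula for proportion z-interval: n = z*²p̂(1-p̂)/E²

n = 1.96² × 0.29 × 0.71 / 0.036²
  = 3.8416 × 0.2059 / 0.001296
  = 610.3283

Round up to the nearest whole number: n = 611

611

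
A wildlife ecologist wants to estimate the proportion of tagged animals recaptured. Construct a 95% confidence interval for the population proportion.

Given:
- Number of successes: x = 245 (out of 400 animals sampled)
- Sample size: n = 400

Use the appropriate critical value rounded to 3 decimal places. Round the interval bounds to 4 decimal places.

Sample proportion: p̂ = 245/400 = 0.612500

Check conditions for normal approximation:
  np̂ = 245 ≥ 10 ✓
  n(1-p̂) = 155 ≥ 10 ✓

The sample is large enough, so use a z-interval (normal approximation) for the proportion.

For 95% confidence, z* = 1.96 (from standard normal table)

Standard error: SE = √(p̂(1-p̂)/n) = √(0.612500×0.387500/400) = 0.02435897

Margin of error: E = z* × SE = 1.96 × 0.02435897 = 0.047744

Z-interval: p̂ ± E = 0.612500 ± 0.047744 = (0.564756, 0.660244)

Rounded to 4 decimal places:

(0.5648, 0.6602)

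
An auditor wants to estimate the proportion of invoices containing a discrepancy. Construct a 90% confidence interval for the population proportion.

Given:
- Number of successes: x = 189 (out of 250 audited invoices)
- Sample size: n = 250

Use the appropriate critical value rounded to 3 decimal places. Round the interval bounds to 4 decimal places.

Sample proportion: p̂ = 189/250 = 0.756000

Check conditions for normal approximation:
  np̂ = 189 ≥ 10 ✓
  n(1-p̂) = 61 ≥ 10 ✓

The sample is large enough, so use a z-interval (normal approximation) for the proportion.

For 90% confidence, z* = 1.645 (from standard normal table)

Standard error: SE = √(p̂(1-p̂)/n) = √(0.756000×0.244000/250) = 0.02716350

Margin of error: E = z* × SE = 1.645 × 0.02716350 = 0.044684

Z-interval: p̂ ± E = 0.756000 ± 0.044684 = (0.711316, 0.800684)

Rounded to 4 decimal places:

(0.7113, 0.8007)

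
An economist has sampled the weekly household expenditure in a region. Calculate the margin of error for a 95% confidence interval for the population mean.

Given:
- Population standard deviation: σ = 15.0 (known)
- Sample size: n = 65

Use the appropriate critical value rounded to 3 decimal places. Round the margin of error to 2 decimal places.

The population standard deviation σ is known, so use the z-interval margin of error formula.

For 95% confidence, z* = 1.96 (from standard normal table)

Margin of error formula for z-interval: E = z* × σ/√n

E = 1.96 × 15.0/√65
  = 1.96 × 1.860521
  = 3.6466

Rounded to 2 decimal places:

3.65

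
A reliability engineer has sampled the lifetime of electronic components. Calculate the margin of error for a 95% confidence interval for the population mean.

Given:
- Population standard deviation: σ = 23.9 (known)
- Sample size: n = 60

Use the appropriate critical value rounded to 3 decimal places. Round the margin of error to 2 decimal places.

The population standard deviation σ is known, so use the z-interval margin of error formula.

For 95% confidence, z* = 1.96 (from standard normal table)

Margin of error formula for z-interval: E = z* × σ/√n

E = 1.96 × 23.9/√60
  = 1.96 × 3.085477
  = 6.0475

Rounded to 2 decimal places:

6.05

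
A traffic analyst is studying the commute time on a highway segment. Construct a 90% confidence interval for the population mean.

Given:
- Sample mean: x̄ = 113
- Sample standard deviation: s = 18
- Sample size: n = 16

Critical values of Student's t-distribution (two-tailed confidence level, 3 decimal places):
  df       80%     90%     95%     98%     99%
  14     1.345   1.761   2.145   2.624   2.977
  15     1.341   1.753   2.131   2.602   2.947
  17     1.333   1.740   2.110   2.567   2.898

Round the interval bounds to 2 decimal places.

The population standard deviation σ is unknown (only the sample standard deviation s is given), so use a t-interval with df = n - 1 = 16 - 1 = 15.

For 90% confidence with df = 15, t* = 1.753 (from t-table)

Standard error: SE = s/√n = 18/√16 = 4.500000

Margin of error: E = t* × SE = 1.753 × 4.500000 = 7.8885

T-interval: x̄ ± E = 113 ± 7.8885 = (105.1115, 120.8885)

Rounded to 2 decimal places:

(105.11, 120.89)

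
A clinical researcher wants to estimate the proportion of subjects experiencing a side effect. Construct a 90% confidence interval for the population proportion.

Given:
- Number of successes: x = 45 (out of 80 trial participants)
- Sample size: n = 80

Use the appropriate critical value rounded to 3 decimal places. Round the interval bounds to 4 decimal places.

Sample proportion: p̂ = 45/80 = 0.562500

Check conditions for normal approximation:
  np̂ = 45 ≥ 10 ✓
  n(1-p̂) = 35 ≥ 10 ✓

The sample is large enough, so use a z-interval (normal approximation) for the proportion.

For 90% confidence, z* = 1.645 (from standard normal table)

Standard error: SE = √(p̂(1-p̂)/n) = √(0.562500×0.437500/80) = 0.05546325

Margin of error: E = z* × SE = 1.645 × 0.05546325 = 0.091237

Z-interval: p̂ ± E = 0.562500 ± 0.091237 = (0.471263, 0.653737)

Rounded to 4 decimal places:

(0.4713, 0.6537)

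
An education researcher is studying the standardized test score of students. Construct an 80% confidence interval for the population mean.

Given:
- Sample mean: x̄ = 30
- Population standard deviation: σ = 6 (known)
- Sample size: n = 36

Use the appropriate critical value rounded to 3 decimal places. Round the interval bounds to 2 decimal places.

The population standard deviation σ is known, so use a z-interval (standard normal critical value).

For 80% confidence, z* = 1.282 (from standard normal table)

Standard error: SE = σ/√n = 6/√36 = 1.000000

Margin of error: E = z* × SE = 1.282 × 1.000000 = 1.2820

Z-interval: x̄ ± E = 30 ± 1.2820 = (28.7180, 31.2820)

Rounded to 2 decimal places:

(28.72, 31.28)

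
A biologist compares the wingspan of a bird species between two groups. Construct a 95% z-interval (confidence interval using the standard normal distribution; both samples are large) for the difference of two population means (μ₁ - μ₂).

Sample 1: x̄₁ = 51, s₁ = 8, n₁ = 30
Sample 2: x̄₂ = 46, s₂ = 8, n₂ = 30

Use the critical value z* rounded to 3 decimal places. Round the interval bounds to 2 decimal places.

Both samples are large (n₁ = 30 ≥ 30, n₂ = 30 ≥ 30), so a z-interval for the difference of means applies.

Point estimate: x̄₁ - x̄₂ = 51 - 46 = 5

Standard error: SE = √(s₁²/n₁ + s₂²/n₂)
= √(8²/30 + 8²/30)
= √(2.133333 + 2.133333)
= 2.065591

For 95% confidence, z* = 1.96 (from standard normal table)
Margin of error: E = z* × SE = 1.96 × 2.065591 = 4.0486

Z-interval: (x̄₁ - x̄₂) ± E = 5 ± 4.0486 = (0.9514, 9.0486)

Rounded to 2 decimal places:

(0.95, 9.05)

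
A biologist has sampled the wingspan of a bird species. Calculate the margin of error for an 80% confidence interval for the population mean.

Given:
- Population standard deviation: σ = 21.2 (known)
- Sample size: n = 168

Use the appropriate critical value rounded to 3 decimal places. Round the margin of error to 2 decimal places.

The population standard deviation σ is known, so use the z-interval margin of error formula.

For 80% confidence, z* = 1.282 (from standard normal table)

Margin of error formula for z-interval: E = z* × σ/√n

E = 1.282 × 21.2/√168
  = 1.282 × 1.635616
  = 2.0969

Rounded to 2 decimal places:

2.10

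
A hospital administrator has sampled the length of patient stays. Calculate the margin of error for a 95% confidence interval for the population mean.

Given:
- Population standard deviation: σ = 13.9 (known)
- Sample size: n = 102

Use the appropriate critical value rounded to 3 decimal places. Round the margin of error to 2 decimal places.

The population standard deviation σ is known, so use the z-interval margin of error formula.

For 95% confidence, z* = 1.96 (from standard normal table)

Margin of error formula for z-interval: E = z* × σ/√n

E = 1.96 × 13.9/√102
  = 1.96 × 1.376305
  = 2.6976

Rounded to 2 decimal places:

2.70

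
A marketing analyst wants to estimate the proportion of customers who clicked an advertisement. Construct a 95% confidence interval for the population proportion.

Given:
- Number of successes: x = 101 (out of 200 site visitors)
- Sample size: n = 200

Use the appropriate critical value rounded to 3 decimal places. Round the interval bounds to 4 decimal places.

Sample proportion: p̂ = 101/200 = 0.505000

Check conditions for normal approximation:
  np̂ = 101 ≥ 10 ✓
  n(1-p̂) = 99 ≥ 10 ✓

The sample is large enough, so use a z-interval (normal approximation) for the proportion.

For 95% confidence, z* = 1.96 (from standard normal table)

Standard error: SE = √(p̂(1-p̂)/n) = √(0.505000×0.495000/200) = 0.03535357

Margin of error: E = z* × SE = 1.96 × 0.03535357 = 0.069293

Z-interval: p̂ ± E = 0.505000 ± 0.069293 = (0.435707, 0.574293)

Rounded to 4 decimal places:

(0.4357, 0.5743)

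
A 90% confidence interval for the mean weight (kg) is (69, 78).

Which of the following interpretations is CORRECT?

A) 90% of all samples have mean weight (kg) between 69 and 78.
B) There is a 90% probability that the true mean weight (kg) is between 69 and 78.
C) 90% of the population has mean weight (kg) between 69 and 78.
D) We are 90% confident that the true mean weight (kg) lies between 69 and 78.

A confidence interval represents our confidence in the procedure, not a probability statement about the parameter.

Key concept: If we repeated this sampling process many times and computed a 90% CI each time, about 90% of those intervals would contain the true population parameter.

For this specific interval (69, 78):
- Midpoint (point estimate): 73.5
- Margin of error: 4.5

The correct interpretation is the one stating confidence that the true parameter lies in the interval — option D.

D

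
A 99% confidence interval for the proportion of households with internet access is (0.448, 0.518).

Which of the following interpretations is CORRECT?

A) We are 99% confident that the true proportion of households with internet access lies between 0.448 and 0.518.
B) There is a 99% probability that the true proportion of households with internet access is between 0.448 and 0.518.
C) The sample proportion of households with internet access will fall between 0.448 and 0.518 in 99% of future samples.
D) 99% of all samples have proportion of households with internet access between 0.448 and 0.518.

A confidence interval represents our confidence in the procedure, not a probability statement about the parameter.

Key concept: If we repeated this sampling process many times and computed a 99% CI each time, about 99% of those intervals would contain the true population parameter.

For this specific interval (0.448, 0.518):
- Midpoint (point estimate): 0.483
- Margin of error: 0.035

The correct interpretation is the one stating confidence that the true parameter lies in the interval — option A.

A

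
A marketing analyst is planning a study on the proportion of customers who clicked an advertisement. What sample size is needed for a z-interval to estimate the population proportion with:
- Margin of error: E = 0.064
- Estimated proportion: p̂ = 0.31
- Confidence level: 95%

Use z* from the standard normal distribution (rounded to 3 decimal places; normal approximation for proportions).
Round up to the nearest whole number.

Using z* for proportion z-interval (normal approximation).

For 95% confidence, z* = 1.96 (from standard normal table)

Sample size formula for proportion z-interval: n = z*²p̂(1-p̂)/E²

n = 1.96² × 0.31 × 0.69 / 0.064²
  = 3.8416 × 0.2139 / 0.004096
  = 200.6148

Round up to the nearest whole number: n = 201

201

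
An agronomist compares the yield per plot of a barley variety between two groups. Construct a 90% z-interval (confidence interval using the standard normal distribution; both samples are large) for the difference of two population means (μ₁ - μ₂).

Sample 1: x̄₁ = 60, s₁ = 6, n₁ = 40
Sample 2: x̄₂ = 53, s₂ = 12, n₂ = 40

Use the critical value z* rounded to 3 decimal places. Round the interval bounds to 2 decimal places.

Both samples are large (n₁ = 40 ≥ 30, n₂ = 40 ≥ 30), so a z-interval for the difference of means applies.

Point estimate: x̄₁ - x̄₂ = 60 - 53 = 7

Standard error: SE = √(s₁²/n₁ + s₂²/n₂)
= √(6²/40 + 12²/40)
= √(0.900000 + 3.600000)
= 2.121320

For 90% confidence, z* = 1.645 (from standard normal table)
Margin of error: E = z* × SE = 1.645 × 2.121320 = 3.4896

Z-interval: (x̄₁ - x̄₂) ± E = 7 ± 3.4896 = (3.5104, 10.4896)

Rounded to 2 decimal places:

(3.51, 10.49)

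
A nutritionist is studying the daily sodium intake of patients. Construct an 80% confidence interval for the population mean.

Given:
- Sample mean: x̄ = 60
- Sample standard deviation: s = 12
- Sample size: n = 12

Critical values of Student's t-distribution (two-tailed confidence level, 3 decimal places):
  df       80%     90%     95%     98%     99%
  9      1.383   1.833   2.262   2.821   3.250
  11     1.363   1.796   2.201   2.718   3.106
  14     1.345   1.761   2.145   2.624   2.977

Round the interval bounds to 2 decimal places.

The population standard deviation σ is unknown (only the sample standard deviation s is given), so use a t-interval with df = n - 1 = 12 - 1 = 11.

For 80% confidence with df = 11, t* = 1.363 (from t-table)

Standard error: SE = s/√n = 12/√12 = 3.464102

Margin of error: E = t* × SE = 1.363 × 3.464102 = 4.7216

T-interval: x̄ ± E = 60 ± 4.7216 = (55.2784, 64.7216)

Rounded to 2 decimal places:

(55.28, 64.72)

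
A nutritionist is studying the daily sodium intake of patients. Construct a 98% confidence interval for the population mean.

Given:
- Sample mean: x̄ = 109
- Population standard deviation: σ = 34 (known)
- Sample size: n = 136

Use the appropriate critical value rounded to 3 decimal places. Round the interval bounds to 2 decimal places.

The population standard deviation σ is known, so use a z-interval (standard normal critical value).

For 98% confidence, z* = 2.326 (from standard normal table)

Standard error: SE = σ/√n = 34/√136 = 2.915476

Margin of error: E = z* × SE = 2.326 × 2.915476 = 6.7814

Z-interval: x̄ ± E = 109 ± 6.7814 = (102.2186, 115.7814)

Rounded to 2 decimal places:

(102.22, 115.78)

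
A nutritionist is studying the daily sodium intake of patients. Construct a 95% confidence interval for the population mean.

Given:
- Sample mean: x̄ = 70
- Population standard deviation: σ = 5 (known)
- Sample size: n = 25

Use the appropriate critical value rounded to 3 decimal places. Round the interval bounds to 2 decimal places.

The population standard deviation σ is known, so use a z-interval (standard normal critical value).

For 95% confidence, z* = 1.96 (from standard normal table)

Standard error: SE = σ/√n = 5/√25 = 1.000000

Margin of error: E = z* × SE = 1.96 × 1.000000 = 1.9600

Z-interval: x̄ ± E = 70 ± 1.9600 = (68.0400, 71.9600)

Rounded to 2 decimal places:

(68.04, 71.96)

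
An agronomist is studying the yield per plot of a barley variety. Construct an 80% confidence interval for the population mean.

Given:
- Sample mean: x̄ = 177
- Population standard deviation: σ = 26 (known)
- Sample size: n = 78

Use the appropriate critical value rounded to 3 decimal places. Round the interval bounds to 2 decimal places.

The population standard deviation σ is known, so use a z-interval (standard normal critical value).

For 80% confidence, z* = 1.282 (from standard normal table)

Standard error: SE = σ/√n = 26/√78 = 2.943920

Margin of error: E = z* × SE = 1.282 × 2.943920 = 3.7741

Z-interval: x̄ ± E = 177 ± 3.7741 = (173.2259, 180.7741)

Rounded to 2 decimal places:

(173.23, 180.77)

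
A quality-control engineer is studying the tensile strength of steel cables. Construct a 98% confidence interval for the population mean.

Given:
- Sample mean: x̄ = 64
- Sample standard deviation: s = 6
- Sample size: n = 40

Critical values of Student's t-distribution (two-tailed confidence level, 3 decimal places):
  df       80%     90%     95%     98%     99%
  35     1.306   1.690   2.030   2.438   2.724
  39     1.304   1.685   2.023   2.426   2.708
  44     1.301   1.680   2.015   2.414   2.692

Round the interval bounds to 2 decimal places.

The population standard deviation σ is unknown (only the sample standard deviation s is given), so use a t-interval with df = n - 1 = 40 - 1 = 39.

For 98% confidence with df = 39, t* = 2.426 (from t-table)

Standard error: SE = s/√n = 6/√40 = 0.948683

Margin of error: E = t* × SE = 2.426 × 0.948683 = 2.3015

T-interval: x̄ ± E = 64 ± 2.3015 = (61.6985, 66.3015)

Rounded to 2 decimal places:

(61.70, 66.30)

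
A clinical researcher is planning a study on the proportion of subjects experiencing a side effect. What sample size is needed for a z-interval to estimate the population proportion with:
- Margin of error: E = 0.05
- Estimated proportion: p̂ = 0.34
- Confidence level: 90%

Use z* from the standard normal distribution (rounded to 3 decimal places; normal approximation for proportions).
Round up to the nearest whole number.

Using z* for proportion z-interval (normal approximation).

For 90% confidence, z* = 1.645 (from standard normal table)

Sample size formula for proportion z-interval: n = z*²p̂(1-p̂)/E²

n = 1.645² × 0.34 × 0.66 / 0.05²
  = 2.706025 × 0.2244 / 0.0025
  = 242.8928

Round up to the nearest whole number: n = 243

243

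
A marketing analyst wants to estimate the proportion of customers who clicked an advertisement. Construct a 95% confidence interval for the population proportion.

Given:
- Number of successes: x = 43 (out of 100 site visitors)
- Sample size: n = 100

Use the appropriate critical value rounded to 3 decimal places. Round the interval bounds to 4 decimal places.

Sample proportion: p̂ = 43/100 = 0.430000

Check conditions for normal approximation:
  np̂ = 43 ≥ 10 ✓
  n(1-p̂) = 57 ≥ 10 ✓

The sample is large enough, so use a z-interval (normal approximation) for the proportion.

For 95% confidence, z* = 1.96 (from standard normal table)

Standard error: SE = √(p̂(1-p̂)/n) = √(0.430000×0.570000/100) = 0.04950758

Margin of error: E = z* × SE = 1.96 × 0.04950758 = 0.097035

Z-interval: p̂ ± E = 0.430000 ± 0.097035 = (0.332965, 0.527035)

Rounded to 4 decimal places:

(0.3330, 0.5270)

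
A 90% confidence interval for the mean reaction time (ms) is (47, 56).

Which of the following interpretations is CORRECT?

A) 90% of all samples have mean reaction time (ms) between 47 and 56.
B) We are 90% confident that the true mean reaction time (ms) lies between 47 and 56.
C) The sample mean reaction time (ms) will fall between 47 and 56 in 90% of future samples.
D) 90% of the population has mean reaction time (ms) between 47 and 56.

A confidence interval represents our confidence in the procedure, not a probability statement about the parameter.

Key concept: If we repeated this sampling process many times and computed a 90% CI each time, about 90% of those intervals would contain the true population parameter.

For this specific interval (47, 56):
- Midpoint (point estimate): 51.5
- Margin of error: 4.5

The correct interpretation is the one stating confidence that the true parameter lies in the interval — option B.

B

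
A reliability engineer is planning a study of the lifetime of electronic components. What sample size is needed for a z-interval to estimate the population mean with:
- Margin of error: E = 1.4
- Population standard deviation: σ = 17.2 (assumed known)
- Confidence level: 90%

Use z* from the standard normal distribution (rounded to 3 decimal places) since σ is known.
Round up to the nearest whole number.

Using z* since population σ is known (z-interval formula).

For 90% confidence, z* = 1.645 (from standard normal table)

Sample size formula for z-interval: n = (z*σ/E)²

n = (1.645 × 17.2 / 1.4)²
  = (20.210000)²
  = 408.4441

Round up to the nearest whole number: n = 409

409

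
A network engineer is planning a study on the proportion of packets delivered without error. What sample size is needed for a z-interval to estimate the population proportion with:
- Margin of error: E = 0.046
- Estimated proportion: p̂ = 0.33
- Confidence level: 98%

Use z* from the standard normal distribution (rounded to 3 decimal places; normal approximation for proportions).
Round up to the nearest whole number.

Using z* for proportion z-interval (normal approximation).

For 98% confidence, z* = 2.326 (from standard normal table)

Sample size formula for proportion z-interval: n = z*²p̂(1-p̂)/E²

n = 2.326² × 0.33 × 0.67 / 0.046²
  = 5.410276 × 0.2211 / 0.002116
  = 565.3176

Round up to the nearest whole number: n = 566

566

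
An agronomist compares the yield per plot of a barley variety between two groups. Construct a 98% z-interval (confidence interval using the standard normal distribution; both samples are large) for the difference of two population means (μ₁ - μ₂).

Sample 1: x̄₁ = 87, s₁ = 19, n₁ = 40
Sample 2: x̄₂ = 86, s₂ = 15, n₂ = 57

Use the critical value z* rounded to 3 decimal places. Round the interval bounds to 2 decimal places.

Both samples are large (n₁ = 40 ≥ 30, n₂ = 57 ≥ 30), so a z-interval for the difference of means applies.

Point estimate: x̄₁ - x̄₂ = 87 - 86 = 1

Standard error: SE = √(s₁²/n₁ + s₂²/n₂)
= √(19²/40 + 15²/57)
= √(9.025000 + 3.947368)
= 3.601717

For 98% confidence, z* = 2.326 (from standard normal table)
Margin of error: E = z* × SE = 2.326 × 3.601717 = 8.3776

Z-interval: (x̄₁ - x̄₂) ± E = 1 ± 8.3776 = (-7.3776, 9.3776)

Rounded to 2 decimal places:

(-7.38, 9.38)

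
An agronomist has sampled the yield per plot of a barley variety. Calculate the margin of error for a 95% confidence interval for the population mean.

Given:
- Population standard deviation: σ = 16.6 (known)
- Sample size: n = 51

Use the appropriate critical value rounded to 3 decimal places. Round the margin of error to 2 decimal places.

The population standard deviation σ is known, so use the z-interval margin of error formula.

For 95% confidence, z* = 1.96 (from standard normal table)

Margin of error formula for z-interval: E = z* × σ/√n

E = 1.96 × 16.6/√51
  = 1.96 × 2.324465
  = 4.5560

Rounded to 2 decimal places:

4.56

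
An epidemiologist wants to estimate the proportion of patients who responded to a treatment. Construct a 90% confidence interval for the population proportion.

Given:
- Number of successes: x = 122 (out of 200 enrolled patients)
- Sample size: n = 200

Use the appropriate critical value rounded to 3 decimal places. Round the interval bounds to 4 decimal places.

Sample proportion: p̂ = 122/200 = 0.610000

Check conditions for normal approximation:
  np̂ = 122 ≥ 10 ✓
  n(1-p̂) = 78 ≥ 10 ✓

The sample is large enough, so use a z-interval (normal approximation) for the proportion.

For 90% confidence, z* = 1.645 (from standard normal table)

Standard error: SE = √(p̂(1-p̂)/n) = √(0.610000×0.390000/200) = 0.03448913

Margin of error: E = z* × SE = 1.645 × 0.03448913 = 0.056735

Z-interval: p̂ ± E = 0.610000 ± 0.056735 = (0.553265, 0.666735)

Rounded to 4 decimal places:

(0.5533, 0.6667)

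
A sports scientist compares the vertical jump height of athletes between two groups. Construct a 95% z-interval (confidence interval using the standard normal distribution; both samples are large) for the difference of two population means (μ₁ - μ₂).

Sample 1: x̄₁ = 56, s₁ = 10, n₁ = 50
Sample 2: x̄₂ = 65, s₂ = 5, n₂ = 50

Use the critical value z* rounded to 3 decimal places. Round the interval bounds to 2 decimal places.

Both samples are large (n₁ = 50 ≥ 30, n₂ = 50 ≥ 30), so a z-interval for the difference of means applies.

Point estimate: x̄₁ - x̄₂ = 56 - 65 = -9

Standard error: SE = √(s₁²/n₁ + s₂²/n₂)
= √(10²/50 + 5²/50)
= √(2.000000 + 0.500000)
= 1.581139

For 95% confidence, z* = 1.96 (from standard normal table)
Margin of error: E = z* × SE = 1.96 × 1.581139 = 3.0990

Z-interval: (x̄₁ - x̄₂) ± E = -9 ± 3.0990 = (-12.0990, -5.9010)

Rounded to 2 decimal places:

(-12.10, -5.90)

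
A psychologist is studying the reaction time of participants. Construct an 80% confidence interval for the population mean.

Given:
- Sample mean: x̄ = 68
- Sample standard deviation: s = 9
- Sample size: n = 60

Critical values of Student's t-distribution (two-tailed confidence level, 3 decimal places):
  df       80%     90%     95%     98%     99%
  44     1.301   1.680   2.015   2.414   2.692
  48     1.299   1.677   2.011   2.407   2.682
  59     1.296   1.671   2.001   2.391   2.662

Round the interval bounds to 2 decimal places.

The population standard deviation σ is unknown (only the sample standard deviation s is given), so use a t-interval with df = n - 1 = 60 - 1 = 59.

For 80% confidence with df = 59, t* = 1.296 (from t-table)

Standard error: SE = s/√n = 9/√60 = 1.161895

Margin of error: E = t* × SE = 1.296 × 1.161895 = 1.5058

T-interval: x̄ ± E = 68 ± 1.5058 = (66.4942, 69.5058)

Rounded to 2 decimal places:

(66.49, 69.51)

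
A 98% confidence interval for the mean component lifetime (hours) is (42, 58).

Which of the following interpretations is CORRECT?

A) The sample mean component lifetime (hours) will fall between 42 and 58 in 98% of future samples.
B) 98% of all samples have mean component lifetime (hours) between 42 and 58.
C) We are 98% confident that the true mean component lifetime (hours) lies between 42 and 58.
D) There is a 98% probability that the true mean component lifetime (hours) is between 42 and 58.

A confidence interval represents our confidence in the procedure, not a probability statement about the parameter.

Key concept: If we repeated this sampling process many times and computed a 98% CI each time, about 98% of those intervals would contain the true population parameter.

For this specific interval (42, 58):
- Midpoint (point estimate): 50
- Margin of error: 8

The correct interpretation is the one stating confidence that the true parameter lies in the interval — option C.

C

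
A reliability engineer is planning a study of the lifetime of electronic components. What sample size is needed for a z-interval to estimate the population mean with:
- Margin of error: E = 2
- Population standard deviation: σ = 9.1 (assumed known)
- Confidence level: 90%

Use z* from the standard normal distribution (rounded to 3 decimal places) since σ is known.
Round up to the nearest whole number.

Using z* since population σ is known (z-interval formula).

For 90% confidence, z* = 1.645 (from standard normal table)

Sample size formula for z-interval: n = (z*σ/E)²

n = (1.645 × 9.1 / 2)²
  = (7.484750)²
  = 56.0215

Round up to the nearest whole number: n = 57

57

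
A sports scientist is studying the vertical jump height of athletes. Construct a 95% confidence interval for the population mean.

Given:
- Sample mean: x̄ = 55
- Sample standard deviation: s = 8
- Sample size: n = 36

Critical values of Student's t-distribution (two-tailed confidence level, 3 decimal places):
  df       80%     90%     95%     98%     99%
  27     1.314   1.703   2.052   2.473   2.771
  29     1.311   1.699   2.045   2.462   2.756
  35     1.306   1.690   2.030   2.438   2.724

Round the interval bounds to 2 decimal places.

The population standard deviation σ is unknown (only the sample standard deviation s is given), so use a t-interval with df = n - 1 = 36 - 1 = 35.

For 95% confidence with df = 35, t* = 2.030 (from t-table)

Standard error: SE = s/√n = 8/√36 = 1.333333

Margin of error: E = t* × SE = 2.030 × 1.333333 = 2.7067

T-interval: x̄ ± E = 55 ± 2.7067 = (52.2933, 57.7067)

Rounded to 2 decimal places:

(52.29, 57.71)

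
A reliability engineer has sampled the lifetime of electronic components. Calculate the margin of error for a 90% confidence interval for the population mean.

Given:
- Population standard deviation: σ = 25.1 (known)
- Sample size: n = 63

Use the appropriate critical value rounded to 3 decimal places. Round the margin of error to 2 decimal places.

The population standard deviation σ is known, so use the z-interval margin of error formula.

For 90% confidence, z* = 1.645 (from standard normal table)

Margin of error formula for z-interval: E = z* × σ/√n

E = 1.645 × 25.1/√63
  = 1.645 × 3.162303
  = 5.2020

Rounded to 2 decimal places:

5.20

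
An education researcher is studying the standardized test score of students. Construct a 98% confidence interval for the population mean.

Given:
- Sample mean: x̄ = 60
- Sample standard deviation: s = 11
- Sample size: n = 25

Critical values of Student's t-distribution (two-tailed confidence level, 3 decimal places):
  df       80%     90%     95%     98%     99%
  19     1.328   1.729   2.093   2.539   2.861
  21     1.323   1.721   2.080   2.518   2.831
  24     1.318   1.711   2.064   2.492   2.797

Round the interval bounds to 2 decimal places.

The population standard deviation σ is unknown (only the sample standard deviation s is given), so use a t-interval with df = n - 1 = 25 - 1 = 24.

For 98% confidence with df = 24, t* = 2.492 (from t-table)

Standard error: SE = s/√n = 11/√25 = 2.200000

Margin of error: E = t* × SE = 2.492 × 2.200000 = 5.4824

T-interval: x̄ ± E = 60 ± 5.4824 = (54.5176, 65.4824)

Rounded to 2 decimal places:

(54.52, 65.48)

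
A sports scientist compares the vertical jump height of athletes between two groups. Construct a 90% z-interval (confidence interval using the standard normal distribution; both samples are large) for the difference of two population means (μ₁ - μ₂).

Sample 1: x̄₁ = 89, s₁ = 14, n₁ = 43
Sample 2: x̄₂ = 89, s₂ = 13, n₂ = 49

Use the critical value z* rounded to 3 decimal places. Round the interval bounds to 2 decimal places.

Both samples are large (n₁ = 43 ≥ 30, n₂ = 49 ≥ 30), so a z-interval for the difference of means applies.

Point estimate: x̄₁ - x̄₂ = 89 - 89 = 0

Standard error: SE = √(s₁²/n₁ + s₂²/n₂)
= √(14²/43 + 13²/49)
= √(4.558140 + 3.448980)
= 2.829685

For 90% confidence, z* = 1.645 (from standard normal table)
Margin of error: E = z* × SE = 1.645 × 2.829685 = 4.6548

Z-interval: (x̄₁ - x̄₂) ± E = 0 ± 4.6548 = (-4.6548, 4.6548)

Rounded to 2 decimal places:

(-4.65, 4.65)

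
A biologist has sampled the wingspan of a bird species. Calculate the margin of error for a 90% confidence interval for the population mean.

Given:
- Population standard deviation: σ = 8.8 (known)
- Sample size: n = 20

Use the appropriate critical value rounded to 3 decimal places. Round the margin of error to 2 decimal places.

The population standard deviation σ is known, so use the z-interval margin of error formula.

For 90% confidence, z* = 1.645 (from standard normal table)

Margin of error formula for z-interval: E = z* × σ/√n

E = 1.645 × 8.8/√20
  = 1.645 × 1.967740
  = 3.2369

Rounded to 2 decimal places:

3.24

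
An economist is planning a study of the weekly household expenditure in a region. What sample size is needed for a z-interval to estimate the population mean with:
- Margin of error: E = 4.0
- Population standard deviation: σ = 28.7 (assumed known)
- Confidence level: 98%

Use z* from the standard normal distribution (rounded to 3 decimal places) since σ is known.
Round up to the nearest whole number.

Using z* since population σ is known (z-interval formula).

For 98% confidence, z* = 2.326 (from standard normal table)

Sample size formula for z-interval: n = (z*σ/E)²

n = (2.326 × 28.7 / 4.0)²
  = (16.689050)²
  = 278.5244

Round up to the nearest whole number: n = 279

279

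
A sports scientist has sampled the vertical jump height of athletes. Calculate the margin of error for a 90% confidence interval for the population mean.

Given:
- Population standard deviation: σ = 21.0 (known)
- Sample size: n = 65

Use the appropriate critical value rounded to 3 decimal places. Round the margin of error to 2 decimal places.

The population standard deviation σ is known, so use the z-interval margin of error formula.

For 90% confidence, z* = 1.645 (from standard normal table)

Margin of error formula for z-interval: E = z* × σ/√n

E = 1.645 × 21.0/√65
  = 1.645 × 2.604729
  = 4.2848

Rounded to 2 decimal places:

4.28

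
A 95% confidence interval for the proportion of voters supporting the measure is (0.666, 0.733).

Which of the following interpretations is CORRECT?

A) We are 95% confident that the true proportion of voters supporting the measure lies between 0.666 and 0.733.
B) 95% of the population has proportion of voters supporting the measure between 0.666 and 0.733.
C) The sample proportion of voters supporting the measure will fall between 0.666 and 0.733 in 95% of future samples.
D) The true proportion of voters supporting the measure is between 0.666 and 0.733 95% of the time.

A confidence interval represents our confidence in the procedure, not a probability statement about the parameter.

Key concept: If we repeated this sampling process many times and computed a 95% CI each time, about 95% of those intervals would contain the true population parameter.

For this specific interval (0.666, 0.733):
- Midpoint (point estimate): 0.6995
- Margin of error: 0.0335

The correct interpretation is the one stating confidence that the true parameter lies in the interval — option A.

A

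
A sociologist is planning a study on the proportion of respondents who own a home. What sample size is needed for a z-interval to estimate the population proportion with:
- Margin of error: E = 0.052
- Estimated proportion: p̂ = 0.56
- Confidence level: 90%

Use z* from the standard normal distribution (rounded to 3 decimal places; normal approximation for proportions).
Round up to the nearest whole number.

Using z* for proportion z-interval (normal approximation).

For 90% confidence, z* = 1.645 (from standard normal table)

Sample size formula for proportion z-interval: n = z*²p̂(1-p̂)/E²

n = 1.645² × 0.56 × 0.44 / 0.052²
  = 2.706025 × 0.2464 / 0.002704
  = 246.5845

Round up to the nearest whole number: n = 247

247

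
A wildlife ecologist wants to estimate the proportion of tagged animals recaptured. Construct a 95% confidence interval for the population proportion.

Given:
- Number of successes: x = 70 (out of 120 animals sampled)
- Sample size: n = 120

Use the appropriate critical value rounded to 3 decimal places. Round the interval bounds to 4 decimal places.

Sample proportion: p̂ = 70/120 = 0.583333

Check conditions for normal approximation:
  np̂ = 70 ≥ 10 ✓
  n(1-p̂) = 50 ≥ 10 ✓

The sample is large enough, so use a z-interval (normal approximation) for the proportion.

For 95% confidence, z* = 1.96 (from standard normal table)

Standard error: SE = √(p̂(1-p̂)/n) = √(0.583333×0.416667/120) = 0.04500514

Margin of error: E = z* × SE = 1.96 × 0.04500514 = 0.088210

Z-interval: p̂ ± E = 0.583333 ± 0.088210 = (0.495123, 0.671543)

Rounded to 4 decimal places:

(0.4951, 0.6715)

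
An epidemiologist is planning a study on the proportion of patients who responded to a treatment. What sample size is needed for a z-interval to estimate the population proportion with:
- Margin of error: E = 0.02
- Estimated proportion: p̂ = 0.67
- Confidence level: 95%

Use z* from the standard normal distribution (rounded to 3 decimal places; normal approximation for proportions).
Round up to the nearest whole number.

Using z* for proportion z-interval (normal approximation).

For 95% confidence, z* = 1.96 (from standard normal table)

Sample size formula for proportion z-interval: n = z*²p̂(1-p̂)/E²

n = 1.96² × 0.67 × 0.33 / 0.02²
  = 3.8416 × 0.2211 / 0.0004
  = 2123.4444

Round up to the nearest whole number: n = 2124

2124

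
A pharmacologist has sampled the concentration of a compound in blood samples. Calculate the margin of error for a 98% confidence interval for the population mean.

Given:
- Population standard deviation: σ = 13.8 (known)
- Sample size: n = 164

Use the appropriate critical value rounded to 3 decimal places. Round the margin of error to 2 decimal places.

The population standard deviation σ is known, so use the z-interval margin of error formula.

For 98% confidence, z* = 2.326 (from standard normal table)

Margin of error formula for z-interval: E = z* × σ/√n

E = 2.326 × 13.8/√164
  = 2.326 × 1.077599
  = 2.5065

Rounded to 2 decimal places:

2.51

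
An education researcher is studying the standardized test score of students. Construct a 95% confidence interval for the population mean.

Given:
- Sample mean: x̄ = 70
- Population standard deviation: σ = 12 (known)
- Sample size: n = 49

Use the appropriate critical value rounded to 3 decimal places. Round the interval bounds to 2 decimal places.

The population standard deviation σ is known, so use a z-interval (standard normal critical value).

For 95% confidence, z* = 1.96 (from standard normal table)

Standard error: SE = σ/√n = 12/√49 = 1.714286

Margin of error: E = z* × SE = 1.96 × 1.714286 = 3.3600

Z-interval: x̄ ± E = 70 ± 3.3600 = (66.6400, 73.3600)

Rounded to 2 decimal places:

(66.64, 73.36)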